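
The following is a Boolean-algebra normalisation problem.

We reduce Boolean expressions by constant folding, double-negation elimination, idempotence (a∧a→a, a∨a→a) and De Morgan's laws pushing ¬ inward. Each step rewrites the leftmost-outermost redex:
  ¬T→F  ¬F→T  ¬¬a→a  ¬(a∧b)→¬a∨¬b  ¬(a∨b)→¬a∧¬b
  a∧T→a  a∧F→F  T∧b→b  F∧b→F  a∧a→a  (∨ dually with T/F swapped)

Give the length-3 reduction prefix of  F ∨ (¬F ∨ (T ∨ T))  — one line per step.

  start: F ∨ (¬F ∨ (T ∨ T))
  [1] ¬F ∨ (T ∨ T)
  [2] T ∨ (T ∨ T)
  [3] T

Answer: after 3 steps: T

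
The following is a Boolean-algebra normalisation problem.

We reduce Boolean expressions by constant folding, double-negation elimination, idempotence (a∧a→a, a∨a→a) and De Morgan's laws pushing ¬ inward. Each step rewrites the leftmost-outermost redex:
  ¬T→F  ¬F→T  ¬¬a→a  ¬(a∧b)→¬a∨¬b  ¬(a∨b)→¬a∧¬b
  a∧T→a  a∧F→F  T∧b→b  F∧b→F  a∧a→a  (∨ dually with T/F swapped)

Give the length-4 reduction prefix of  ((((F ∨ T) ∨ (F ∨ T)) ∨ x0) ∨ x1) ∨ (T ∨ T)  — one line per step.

  start: ((((F ∨ T) ∨ (F ∨ T)) ∨ x0) ∨ x1) ∨ (T ∨ T)
  step 1: (((F ∨ T) ∨ x0) ∨ x1) ∨ (T ∨ T)
  step 2: ((T ∨ x0) ∨ x1) ∨ (T ∨ T)
  step 3: (T ∨ x1) ∨ (T ∨ T)
  step 4: T ∨ (T ∨ T)

Answer: after 4 steps: T ∨ (T ∨ T)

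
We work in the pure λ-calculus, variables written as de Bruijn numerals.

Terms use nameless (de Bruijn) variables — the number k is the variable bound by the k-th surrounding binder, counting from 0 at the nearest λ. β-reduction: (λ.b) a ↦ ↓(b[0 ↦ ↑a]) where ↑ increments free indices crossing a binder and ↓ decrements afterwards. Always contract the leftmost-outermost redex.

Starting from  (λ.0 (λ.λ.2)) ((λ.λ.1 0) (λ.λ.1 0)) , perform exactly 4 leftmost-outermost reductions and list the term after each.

  start: (λ.0 (λ.λ.2)) ((λ.λ.1 0) (λ.λ.1 0))
  →1  (λ.λ.1 0) (λ.λ.1 0) (λ.λ.(λ.λ.1 0) (λ.λ.1 0))
  →2  (λ.(λ.λ.1 0) 0) (λ.λ.(λ.λ.1 0) (λ.λ.1 0))
  →3  (λ.λ.1 0) (λ.λ.(λ.λ.1 0) (λ.λ.1 0))
  →4  λ.(λ.λ.(λ.λ.1 0) (λ.λ.1 0)) 0

Answer: after 4 steps: λ.(λ.λ.(λ.λ.1 0) (λ.λ.1 0)) 0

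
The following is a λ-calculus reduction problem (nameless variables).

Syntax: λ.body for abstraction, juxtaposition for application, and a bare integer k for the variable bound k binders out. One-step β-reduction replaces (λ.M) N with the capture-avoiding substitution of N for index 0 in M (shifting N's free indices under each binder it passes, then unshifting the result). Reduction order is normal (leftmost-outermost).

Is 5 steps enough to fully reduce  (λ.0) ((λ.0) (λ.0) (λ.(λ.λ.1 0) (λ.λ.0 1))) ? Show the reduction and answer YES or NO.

  start: (λ.0) ((λ.0) (λ.0) (λ.(λ.λ.1 0) (λ.λ.0 1)))
  step 1: (λ.0) (λ.0) (λ.(λ.λ.1 0) (λ.λ.0 1))
  step 2: (λ.0) (λ.(λ.λ.1 0) (λ.λ.0 1))
  step 3: λ.(λ.λ.1 0) (λ.λ.0 1)
  step 4: λ.λ.(λ.λ.0 1) 0
  step 5: λ.λ.λ.0 1

Answer: YES — reaches normal form λ.λ.λ.0 1 in 5 ≤ 5 steps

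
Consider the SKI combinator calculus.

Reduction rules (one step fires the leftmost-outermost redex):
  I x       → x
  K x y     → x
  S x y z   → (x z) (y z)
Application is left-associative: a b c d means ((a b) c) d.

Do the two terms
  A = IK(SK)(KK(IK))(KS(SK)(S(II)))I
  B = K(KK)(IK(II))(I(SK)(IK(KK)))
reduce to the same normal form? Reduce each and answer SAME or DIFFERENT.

Answer: DIFFERENT — A ⇓ I, B ⇓ K

Working:
Term A:
  start: IK(SK)(KK(IK))(KS(SK)(S(II)))I
  →1  K(SK)(KK(IK))(KS(SK)(S(II)))I
  →2  SK(KS(SK)(S(II)))I
  →3  KI(KS(SK)(S(II))I)
  →4  I

Term B:
  start: K(KK)(IK(II))(I(SK)(IK(KK)))
  →1  KK(I(SK)(IK(KK)))
  →2  K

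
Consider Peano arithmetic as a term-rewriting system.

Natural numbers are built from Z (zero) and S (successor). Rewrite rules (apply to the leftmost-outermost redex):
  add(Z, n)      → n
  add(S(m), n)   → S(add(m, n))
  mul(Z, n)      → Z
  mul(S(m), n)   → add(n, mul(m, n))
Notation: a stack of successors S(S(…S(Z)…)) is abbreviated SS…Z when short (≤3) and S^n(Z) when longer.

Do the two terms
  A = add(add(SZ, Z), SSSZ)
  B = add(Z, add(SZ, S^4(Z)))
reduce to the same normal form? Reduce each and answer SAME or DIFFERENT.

Answer: DIFFERENT — A ⇓ S^4(Z), B ⇓ S^5(Z)

Working:
Term A:
  start: add(add(SZ, Z), SSSZ)
  [1] add(S(add(Z, Z)), SSSZ)
  [2] S(add(add(Z, Z), SSSZ))
  [3] S(add(Z, SSSZ))
  [4] S^4(Z)

Term B:
  start: add(Z, add(SZ, S^4(Z)))
  [1] add(SZ, S^4(Z))
  [2] S(add(Z, S^4(Z)))
  [3] S^5(Z)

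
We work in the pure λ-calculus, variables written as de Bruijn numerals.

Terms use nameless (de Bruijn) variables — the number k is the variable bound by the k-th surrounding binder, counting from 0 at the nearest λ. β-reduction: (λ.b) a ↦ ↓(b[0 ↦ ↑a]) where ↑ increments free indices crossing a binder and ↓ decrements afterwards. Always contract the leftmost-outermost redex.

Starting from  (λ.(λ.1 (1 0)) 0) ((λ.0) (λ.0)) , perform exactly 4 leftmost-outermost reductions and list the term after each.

Answer: after 4 steps: (λ.0) (λ.0) ((λ.0) (λ.0))

Reduction:
  start: (λ.(λ.1 (1 0)) 0) ((λ.0) (λ.0))
  [1] (λ.(λ.0) (λ.0) ((λ.0) (λ.0) 0)) ((λ.0) (λ.0))
  [2] (λ.0) (λ.0) ((λ.0) (λ.0) ((λ.0) (λ.0)))
  [3] (λ.0) ((λ.0) (λ.0) ((λ.0) (λ.0)))
  [4] (λ.0) (λ.0) ((λ.0) (λ.0))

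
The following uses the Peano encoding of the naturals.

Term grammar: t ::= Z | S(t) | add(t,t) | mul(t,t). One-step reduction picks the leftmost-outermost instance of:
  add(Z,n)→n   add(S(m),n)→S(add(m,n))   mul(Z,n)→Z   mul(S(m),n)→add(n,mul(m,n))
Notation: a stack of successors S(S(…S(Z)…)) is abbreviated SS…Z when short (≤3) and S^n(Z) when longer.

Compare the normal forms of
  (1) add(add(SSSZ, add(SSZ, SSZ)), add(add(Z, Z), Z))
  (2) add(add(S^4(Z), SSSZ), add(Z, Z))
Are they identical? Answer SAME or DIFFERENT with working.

Term A:
  start: add(add(SSSZ, add(SSZ, SSZ)), add(add(Z, Z), Z))
  step 1: add(S(add(SSZ, add(SSZ, SSZ))), add(add(Z, Z), Z))
  step 2: S(add(add(SSZ, add(SSZ, SSZ)), add(add(Z, Z), Z)))
  step 3: S(add(S(add(SZ, add(SSZ, SSZ))), add(add(Z, Z), Z)))
  step 4: S(S(add(add(SZ, add(SSZ, SSZ)), add(add(Z, Z), Z))))
  step 5: S(S(add(S(add(Z, add(SSZ, SSZ))), add(add(Z, Z), Z))))
  step 6: S(S(S(add(add(Z, add(SSZ, SSZ)), add(add(Z, Z), Z)))))
  step 7: S(S(S(add(add(SSZ, SSZ), add(add(Z, Z), Z)))))
  step 8: S(S(S(add(S(add(SZ, SSZ)), add(add(Z, Z), Z)))))
  step 9: S(S(S(S(add(add(SZ, SSZ), add(add(Z, Z), Z))))))
  step 10: S(S(S(S(add(S(add(Z, SSZ)), add(add(Z, Z), Z))))))
  step 11: S(S(S(S(S(add(add(Z, SSZ), add(add(Z, Z), Z)))))))
  step 12: S(S(S(S(S(add(SSZ, add(add(Z, Z), Z)))))))
  step 13: S(S(S(S(S(S(add(SZ, add(add(Z, Z), Z))))))))
  step 14: S(S(S(S(S(S(S(add(Z, add(add(Z, Z), Z)))))))))
  step 15: S(S(S(S(S(S(S(add(add(Z, Z), Z))))))))
  step 16: S(S(S(S(S(S(S(add(Z, Z))))))))
  step 17: S^7(Z)

Term B:
  start: add(add(S^4(Z), SSSZ), add(Z, Z))
  step 1: add(S(add(SSSZ, SSSZ)), add(Z, Z))
  step 2: S(add(add(SSSZ, SSSZ), add(Z, Z)))
  step 3: S(add(S(add(SSZ, SSSZ)), add(Z, Z)))
  step 4: S(S(add(add(SSZ, SSSZ), add(Z, Z))))
  step 5: S(S(add(S(add(SZ, SSSZ)), add(Z, Z))))
  step 6: S(S(S(add(add(SZ, SSSZ), add(Z, Z)))))
  step 7: S(S(S(add(S(add(Z, SSSZ)), add(Z, Z)))))
  step 8: S(S(S(S(add(add(Z, SSSZ), add(Z, Z))))))
  step 9: S(S(S(S(add(SSSZ, add(Z, Z))))))
  step 10: S(S(S(S(S(add(SSZ, add(Z, Z)))))))
  step 11: S(S(S(S(S(S(add(SZ, add(Z, Z))))))))
  step 12: S(S(S(S(S(S(S(add(Z, add(Z, Z)))))))))
  step 13: S(S(S(S(S(S(S(add(Z, Z))))))))
  step 14: S^7(Z)

Answer: SAME — A ⇓ S^7(Z), B ⇓ S^7(Z)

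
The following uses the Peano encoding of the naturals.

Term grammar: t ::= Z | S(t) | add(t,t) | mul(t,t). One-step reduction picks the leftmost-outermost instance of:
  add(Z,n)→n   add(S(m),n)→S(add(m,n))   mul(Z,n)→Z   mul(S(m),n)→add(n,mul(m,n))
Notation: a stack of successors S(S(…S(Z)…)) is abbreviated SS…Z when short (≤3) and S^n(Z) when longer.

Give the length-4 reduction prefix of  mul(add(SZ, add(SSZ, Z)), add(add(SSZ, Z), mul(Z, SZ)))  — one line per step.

Answer: after 4 steps: add(S(add(add(SZ, Z), mul(Z, SZ))), mul(add(Z, add(SSZ, Z)), add(add(SSZ, Z), mul(Z, SZ))))

Derivation:
  start: mul(add(SZ, add(SSZ, Z)), add(add(SSZ, Z), mul(Z, SZ)))
  →1  mul(S(add(Z, add(SSZ, Z))), add(add(SSZ, Z), mul(Z, SZ)))
  →2  add(add(add(SSZ, Z), mul(Z, SZ)), mul(add(Z, add(SSZ, Z)), add(add(SSZ, Z), mul(Z, SZ))))
  →3  add(add(S(add(SZ, Z)), mul(Z, SZ)), mul(add(Z, add(SSZ, Z)), add(add(SSZ, Z), mul(Z, SZ))))
  →4  add(S(add(add(SZ, Z), mul(Z, SZ))), mul(add(Z, add(SSZ, Z)), add(add(SSZ, Z), mul(Z, SZ))))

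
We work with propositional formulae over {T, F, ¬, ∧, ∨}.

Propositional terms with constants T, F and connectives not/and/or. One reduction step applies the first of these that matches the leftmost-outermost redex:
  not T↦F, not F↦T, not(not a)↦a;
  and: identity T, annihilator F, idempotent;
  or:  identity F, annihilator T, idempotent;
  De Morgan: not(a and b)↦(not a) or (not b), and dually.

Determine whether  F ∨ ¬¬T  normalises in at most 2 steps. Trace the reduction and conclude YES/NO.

  start: F ∨ ¬¬T
  [1] ¬¬T
  [2] T

Answer: YES — reaches normal form T in 2 ≤ 2 steps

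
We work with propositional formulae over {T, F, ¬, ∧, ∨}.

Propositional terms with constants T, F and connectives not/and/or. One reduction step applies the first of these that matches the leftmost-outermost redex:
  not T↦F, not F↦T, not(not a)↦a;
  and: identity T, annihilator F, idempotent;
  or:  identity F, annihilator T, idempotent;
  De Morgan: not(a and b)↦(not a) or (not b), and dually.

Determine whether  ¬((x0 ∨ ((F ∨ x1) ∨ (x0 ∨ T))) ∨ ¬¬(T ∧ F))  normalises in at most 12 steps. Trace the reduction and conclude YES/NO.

Answer: YES — reaches normal form F in 12 ≤ 12 steps

Reduction:
  start: ¬((x0 ∨ ((F ∨ x1) ∨ (x0 ∨ T))) ∨ ¬¬(T ∧ F))
  [1] ¬(x0 ∨ ((F ∨ x1) ∨ (x0 ∨ T))) ∧ ¬¬¬(T ∧ F)
  [2] (¬x0 ∧ ¬((F ∨ x1) ∨ (x0 ∨ T))) ∧ ¬¬¬(T ∧ F)
  [3] (¬x0 ∧ (¬(F ∨ x1) ∧ ¬(x0 ∨ T))) ∧ ¬¬¬(T ∧ F)
  [4] (¬x0 ∧ ((¬F ∧ ¬x1) ∧ ¬(x0 ∨ T))) ∧ ¬¬¬(T ∧ F)
  [5] (¬x0 ∧ ((T ∧ ¬x1) ∧ ¬(x0 ∨ T))) ∧ ¬¬¬(T ∧ F)
  [6] (¬x0 ∧ (¬x1 ∧ ¬(x0 ∨ T))) ∧ ¬¬¬(T ∧ F)
  [7] (¬x0 ∧ (¬x1 ∧ (¬x0 ∧ ¬T))) ∧ ¬¬¬(T ∧ F)
  [8] (¬x0 ∧ (¬x1 ∧ (¬x0 ∧ F))) ∧ ¬¬¬(T ∧ F)
  [9] (¬x0 ∧ (¬x1 ∧ F)) ∧ ¬¬¬(T ∧ F)
  [10] (¬x0 ∧ F) ∧ ¬¬¬(T ∧ F)
  [11] F ∧ ¬¬¬(T ∧ F)
  [12] F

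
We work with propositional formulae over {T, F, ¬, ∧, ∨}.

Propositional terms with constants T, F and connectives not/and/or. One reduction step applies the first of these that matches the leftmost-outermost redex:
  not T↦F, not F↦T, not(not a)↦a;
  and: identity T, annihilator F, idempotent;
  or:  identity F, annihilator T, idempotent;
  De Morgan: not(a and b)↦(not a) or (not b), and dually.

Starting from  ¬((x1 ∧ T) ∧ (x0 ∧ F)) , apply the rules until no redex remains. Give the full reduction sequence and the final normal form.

  start: ¬((x1 ∧ T) ∧ (x0 ∧ F))
  step 1: ¬(x1 ∧ T) ∨ ¬(x0 ∧ F)
  step 2: (¬x1 ∨ ¬T) ∨ ¬(x0 ∧ F)
  step 3: (¬x1 ∨ F) ∨ ¬(x0 ∧ F)
  step 4: ¬x1 ∨ ¬(x0 ∧ F)
  step 5: ¬x1 ∨ (¬x0 ∨ ¬F)
  step 6: ¬x1 ∨ (¬x0 ∨ T)
  step 7: ¬x1 ∨ T
  step 8: T

Answer: normal form = T  (in 8 steps)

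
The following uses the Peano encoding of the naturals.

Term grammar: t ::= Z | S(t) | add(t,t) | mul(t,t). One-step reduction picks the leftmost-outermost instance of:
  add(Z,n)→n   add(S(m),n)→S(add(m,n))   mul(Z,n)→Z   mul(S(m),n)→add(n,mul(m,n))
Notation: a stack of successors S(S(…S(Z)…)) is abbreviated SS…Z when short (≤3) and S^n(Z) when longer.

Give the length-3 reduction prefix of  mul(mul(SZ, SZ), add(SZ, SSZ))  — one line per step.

Answer: after 3 steps: add(add(SZ, SSZ), mul(add(Z, mul(Z, SZ)), add(SZ, SSZ)))

Derivation:
  start: mul(mul(SZ, SZ), add(SZ, SSZ))
  step 1: mul(add(SZ, mul(Z, SZ)), add(SZ, SSZ))
  step 2: mul(S(add(Z, mul(Z, SZ))), add(SZ, SSZ))
  step 3: add(add(SZ, SSZ), mul(add(Z, mul(Z, SZ)), add(SZ, SSZ)))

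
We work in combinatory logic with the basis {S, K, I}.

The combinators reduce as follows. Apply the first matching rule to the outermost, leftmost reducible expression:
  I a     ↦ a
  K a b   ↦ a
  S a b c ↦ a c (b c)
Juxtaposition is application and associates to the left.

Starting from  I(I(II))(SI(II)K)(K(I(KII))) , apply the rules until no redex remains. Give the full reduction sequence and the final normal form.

Answer: normal form = K  (in 9 steps)

Reduction:
  start: I(I(II))(SI(II)K)(K(I(KII)))
  [1] I(II)(SI(II)K)(K(I(KII)))
  [2] II(SI(II)K)(K(I(KII)))
  [3] I(SI(II)K)(K(I(KII)))
  [4] SI(II)K(K(I(KII)))
  [5] IK(IIK)(K(I(KII)))
  [6] K(IIK)(K(I(KII)))
  [7] IIK
  [8] IK
  [9] K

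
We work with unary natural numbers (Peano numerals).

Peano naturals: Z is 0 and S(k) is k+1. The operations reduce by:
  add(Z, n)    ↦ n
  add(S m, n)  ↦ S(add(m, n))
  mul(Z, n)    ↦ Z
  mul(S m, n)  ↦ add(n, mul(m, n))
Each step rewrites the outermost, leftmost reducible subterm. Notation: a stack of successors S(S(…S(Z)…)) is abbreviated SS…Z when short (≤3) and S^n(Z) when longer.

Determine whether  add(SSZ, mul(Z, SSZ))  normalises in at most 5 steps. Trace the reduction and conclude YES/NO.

Answer: YES — reaches normal form SSZ in 4 ≤ 5 steps

Derivation:
  start: add(SSZ, mul(Z, SSZ))
  [1] S(add(SZ, mul(Z, SSZ)))
  [2] S(S(add(Z, mul(Z, SSZ))))
  [3] S(S(mul(Z, SSZ)))
  [4] SSZ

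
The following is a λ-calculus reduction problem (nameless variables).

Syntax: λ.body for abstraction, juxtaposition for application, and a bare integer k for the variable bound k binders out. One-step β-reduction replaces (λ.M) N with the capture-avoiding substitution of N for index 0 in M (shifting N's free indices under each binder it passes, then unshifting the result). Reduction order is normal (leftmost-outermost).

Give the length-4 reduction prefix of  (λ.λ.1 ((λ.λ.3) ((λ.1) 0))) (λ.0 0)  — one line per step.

Answer: after 4 steps: λ.λ.0 0

Reduction:
  start: (λ.λ.1 ((λ.λ.3) ((λ.1) 0))) (λ.0 0)
  [1] λ.(λ.0 0) ((λ.λ.λ.0 0) ((λ.1) 0))
  [2] λ.(λ.λ.λ.0 0) ((λ.1) 0) ((λ.λ.λ.0 0) ((λ.1) 0))
  [3] λ.(λ.λ.0 0) ((λ.λ.λ.0 0) ((λ.1) 0))
  [4] λ.λ.0 0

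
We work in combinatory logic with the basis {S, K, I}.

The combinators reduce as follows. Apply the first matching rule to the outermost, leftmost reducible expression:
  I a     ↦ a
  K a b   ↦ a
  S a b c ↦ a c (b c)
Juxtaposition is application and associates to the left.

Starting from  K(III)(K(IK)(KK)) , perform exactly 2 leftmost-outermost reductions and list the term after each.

Answer: after 2 steps: II

Reduction:
  start: K(III)(K(IK)(KK))
  step 1: III
  step 2: II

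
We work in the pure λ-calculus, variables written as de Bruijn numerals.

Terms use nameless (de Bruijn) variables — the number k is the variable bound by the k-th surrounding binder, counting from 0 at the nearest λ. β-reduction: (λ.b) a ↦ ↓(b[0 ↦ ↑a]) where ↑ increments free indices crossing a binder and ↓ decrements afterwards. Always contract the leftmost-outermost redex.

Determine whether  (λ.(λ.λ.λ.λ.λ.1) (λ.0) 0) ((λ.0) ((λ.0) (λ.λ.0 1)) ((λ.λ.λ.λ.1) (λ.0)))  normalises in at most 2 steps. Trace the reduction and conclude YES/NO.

  start: (λ.(λ.λ.λ.λ.λ.1) (λ.0) 0) ((λ.0) ((λ.0) (λ.λ.0 1)) ((λ.λ.λ.λ.1) (λ.0)))
  →1  (λ.λ.λ.λ.λ.1) (λ.0) ((λ.0) ((λ.0) (λ.λ.0 1)) ((λ.λ.λ.λ.1) (λ.0)))
  →2  (λ.λ.λ.λ.1) ((λ.0) ((λ.0) (λ.λ.0 1)) ((λ.λ.λ.λ.1) (λ.0)))

Answer: NO — after 2 steps the term is (λ.λ.λ.λ.1) ((λ.0) ((λ.0) (λ.λ.0 1)) ((λ.λ.λ.λ.1) (λ.0))), not yet normal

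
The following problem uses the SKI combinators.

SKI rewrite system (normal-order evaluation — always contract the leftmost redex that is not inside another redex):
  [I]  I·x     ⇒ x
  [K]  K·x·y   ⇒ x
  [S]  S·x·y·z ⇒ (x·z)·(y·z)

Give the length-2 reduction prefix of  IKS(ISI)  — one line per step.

  start: IKS(ISI)
  →1  KS(ISI)
  →2  S

Answer: after 2 steps: S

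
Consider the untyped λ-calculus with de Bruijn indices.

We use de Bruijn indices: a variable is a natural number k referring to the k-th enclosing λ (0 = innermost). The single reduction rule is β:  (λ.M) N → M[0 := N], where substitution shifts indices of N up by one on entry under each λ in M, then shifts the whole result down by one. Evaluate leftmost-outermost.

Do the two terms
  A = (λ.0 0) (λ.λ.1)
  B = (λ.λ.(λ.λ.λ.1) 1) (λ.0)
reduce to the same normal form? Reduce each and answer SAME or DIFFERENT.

Term A:
  start: (λ.0 0) (λ.λ.1)
  →1  (λ.λ.1) (λ.λ.1)
  →2  λ.λ.λ.1

Term B:
  start: (λ.λ.(λ.λ.λ.1) 1) (λ.0)
  →1  λ.(λ.λ.λ.1) (λ.0)
  →2  λ.λ.λ.1

Answer: SAME — A ⇓ λ.λ.λ.1, B ⇓ λ.λ.λ.1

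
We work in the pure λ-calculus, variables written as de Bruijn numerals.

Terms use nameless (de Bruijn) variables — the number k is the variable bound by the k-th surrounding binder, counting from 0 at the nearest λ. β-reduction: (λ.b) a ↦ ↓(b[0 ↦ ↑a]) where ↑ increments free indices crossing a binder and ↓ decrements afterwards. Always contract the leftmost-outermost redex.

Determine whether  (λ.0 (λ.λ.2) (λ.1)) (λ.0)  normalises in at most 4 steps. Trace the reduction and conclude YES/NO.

  start: (λ.0 (λ.λ.2) (λ.1)) (λ.0)
  [1] (λ.0) (λ.λ.λ.0) (λ.λ.0)
  [2] (λ.λ.λ.0) (λ.λ.0)
  [3] λ.λ.0

Answer: YES — reaches normal form λ.λ.0 in 3 ≤ 4 steps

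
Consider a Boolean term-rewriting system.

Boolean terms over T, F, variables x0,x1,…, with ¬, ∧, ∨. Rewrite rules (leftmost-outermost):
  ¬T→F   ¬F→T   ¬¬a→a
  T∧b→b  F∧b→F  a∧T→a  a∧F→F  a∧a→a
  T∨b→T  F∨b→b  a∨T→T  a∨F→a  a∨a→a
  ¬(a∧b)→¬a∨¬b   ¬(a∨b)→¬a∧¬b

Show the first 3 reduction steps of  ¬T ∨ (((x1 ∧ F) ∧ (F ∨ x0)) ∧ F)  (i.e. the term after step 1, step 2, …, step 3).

  start: ¬T ∨ (((x1 ∧ F) ∧ (F ∨ x0)) ∧ F)
  [1] F ∨ (((x1 ∧ F) ∧ (F ∨ x0)) ∧ F)
  [2] ((x1 ∧ F) ∧ (F ∨ x0)) ∧ F
  [3] F

Answer: after 3 steps: F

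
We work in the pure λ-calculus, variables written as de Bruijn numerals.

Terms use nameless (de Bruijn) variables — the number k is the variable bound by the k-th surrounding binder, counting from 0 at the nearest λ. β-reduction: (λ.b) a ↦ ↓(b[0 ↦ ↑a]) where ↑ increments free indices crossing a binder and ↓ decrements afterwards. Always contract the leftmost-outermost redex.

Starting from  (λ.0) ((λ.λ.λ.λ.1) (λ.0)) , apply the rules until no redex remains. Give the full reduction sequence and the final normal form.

  start: (λ.0) ((λ.λ.λ.λ.1) (λ.0))
  [1] (λ.λ.λ.λ.1) (λ.0)
  [2] λ.λ.λ.1

Answer: normal form = λ.λ.λ.1  (in 2 steps)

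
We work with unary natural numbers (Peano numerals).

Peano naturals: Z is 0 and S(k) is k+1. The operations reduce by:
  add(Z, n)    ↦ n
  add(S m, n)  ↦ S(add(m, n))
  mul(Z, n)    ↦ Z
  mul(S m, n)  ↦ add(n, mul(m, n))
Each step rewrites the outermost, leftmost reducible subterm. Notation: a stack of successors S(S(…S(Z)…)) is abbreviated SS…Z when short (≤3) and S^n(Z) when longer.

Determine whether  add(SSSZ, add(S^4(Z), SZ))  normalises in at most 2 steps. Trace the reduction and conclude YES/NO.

  start: add(SSSZ, add(S^4(Z), SZ))
  step 1: S(add(SSZ, add(S^4(Z), SZ)))
  step 2: S(S(add(SZ, add(S^4(Z), SZ))))

Answer: NO — after 2 steps the term is S(S(add(SZ, add(S^4(Z), SZ)))), not yet normal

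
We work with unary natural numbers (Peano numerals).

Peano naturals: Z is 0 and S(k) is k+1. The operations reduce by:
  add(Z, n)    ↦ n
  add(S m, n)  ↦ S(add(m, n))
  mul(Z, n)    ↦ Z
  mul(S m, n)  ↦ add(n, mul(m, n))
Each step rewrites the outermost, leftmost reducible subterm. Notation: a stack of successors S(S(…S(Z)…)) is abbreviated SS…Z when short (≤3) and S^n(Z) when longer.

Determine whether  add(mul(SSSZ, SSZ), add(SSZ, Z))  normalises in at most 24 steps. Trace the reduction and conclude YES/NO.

  start: add(mul(SSSZ, SSZ), add(SSZ, Z))
  →1  add(add(SSZ, mul(SSZ, SSZ)), add(SSZ, Z))
  →2  add(S(add(SZ, mul(SSZ, SSZ))), add(SSZ, Z))
  →3  S(add(add(SZ, mul(SSZ, SSZ)), add(SSZ, Z)))
  →4  S(add(S(add(Z, mul(SSZ, SSZ))), add(SSZ, Z)))
  →5  S(S(add(add(Z, mul(SSZ, SSZ)), add(SSZ, Z))))
  →6  S(S(add(mul(SSZ, SSZ), add(SSZ, Z))))
  →7  S(S(add(add(SSZ, mul(SZ, SSZ)), add(SSZ, Z))))
  →8  S(S(add(S(add(SZ, mul(SZ, SSZ))), add(SSZ, Z))))
  →9  S(S(S(add(add(SZ, mul(SZ, SSZ)), add(SSZ, Z)))))
  →10  S(S(S(add(S(add(Z, mul(SZ, SSZ))), add(SSZ, Z)))))
  →11  S(S(S(S(add(add(Z, mul(SZ, SSZ)), add(SSZ, Z))))))
  →12  S(S(S(S(add(mul(SZ, SSZ), add(SSZ, Z))))))
  →13  S(S(S(S(add(add(SSZ, mul(Z, SSZ)), add(SSZ, Z))))))
  →14  S(S(S(S(add(S(add(SZ, mul(Z, SSZ))), add(SSZ, Z))))))
  →15  S(S(S(S(S(add(add(SZ, mul(Z, SSZ)), add(SSZ, Z)))))))
  →16  S(S(S(S(S(add(S(add(Z, mul(Z, SSZ))), add(SSZ, Z)))))))
  →17  S(S(S(S(S(S(add(add(Z, mul(Z, SSZ)), add(SSZ, Z))))))))
  →18  S(S(S(S(S(S(add(mul(Z, SSZ), add(SSZ, Z))))))))
  →19  S(S(S(S(S(S(add(Z, add(SSZ, Z))))))))
  →20  S(S(S(S(S(S(add(SSZ, Z)))))))
  →21  S(S(S(S(S(S(S(add(SZ, Z))))))))
  →22  S(S(S(S(S(S(S(S(add(Z, Z)))))))))
  →23  S^8(Z)

Answer: YES — reaches normal form S^8(Z) in 23 ≤ 24 steps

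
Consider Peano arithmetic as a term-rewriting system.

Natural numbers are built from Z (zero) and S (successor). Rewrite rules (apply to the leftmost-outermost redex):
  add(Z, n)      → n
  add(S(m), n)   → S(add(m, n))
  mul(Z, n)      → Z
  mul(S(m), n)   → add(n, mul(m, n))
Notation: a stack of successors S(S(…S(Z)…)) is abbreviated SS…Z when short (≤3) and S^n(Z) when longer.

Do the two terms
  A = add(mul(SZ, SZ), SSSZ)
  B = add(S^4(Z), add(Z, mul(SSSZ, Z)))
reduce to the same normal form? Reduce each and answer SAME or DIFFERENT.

Answer: SAME — A ⇓ S^4(Z), B ⇓ S^4(Z)

Working:
Term A:
  start: add(mul(SZ, SZ), SSSZ)
  [1] add(add(SZ, mul(Z, SZ)), SSSZ)
  [2] add(S(add(Z, mul(Z, SZ))), SSSZ)
  [3] S(add(add(Z, mul(Z, SZ)), SSSZ))
  [4] S(add(mul(Z, SZ), SSSZ))
  [5] S(add(Z, SSSZ))
  [6] S^4(Z)

Term B:
  start: add(S^4(Z), add(Z, mul(SSSZ, Z)))
  [1] S(add(SSSZ, add(Z, mul(SSSZ, Z))))
  [2] S(S(add(SSZ, add(Z, mul(SSSZ, Z)))))
  [3] S(S(S(add(SZ, add(Z, mul(SSSZ, Z))))))
  [4] S(S(S(S(add(Z, add(Z, mul(SSSZ, Z)))))))
  [5] S(S(S(S(add(Z, mul(SSSZ, Z))))))
  [6] S(S(S(S(mul(SSSZ, Z)))))
  [7] S(S(S(S(add(Z, mul(SSZ, Z))))))
  [8] S(S(S(S(mul(SSZ, Z)))))
  [9] S(S(S(S(add(Z, mul(SZ, Z))))))
  [10] S(S(S(S(mul(SZ, Z)))))
  [11] S(S(S(S(add(Z, mul(Z, Z))))))
  [12] S(S(S(S(mul(Z, Z)))))
  [13] S^4(Z)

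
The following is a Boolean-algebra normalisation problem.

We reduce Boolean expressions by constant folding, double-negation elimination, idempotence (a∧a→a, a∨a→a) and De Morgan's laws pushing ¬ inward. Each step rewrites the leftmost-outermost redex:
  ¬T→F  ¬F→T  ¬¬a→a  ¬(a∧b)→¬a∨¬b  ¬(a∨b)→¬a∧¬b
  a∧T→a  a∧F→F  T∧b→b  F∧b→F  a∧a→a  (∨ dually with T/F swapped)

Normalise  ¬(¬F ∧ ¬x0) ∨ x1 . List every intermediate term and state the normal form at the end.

  start: ¬(¬F ∧ ¬x0) ∨ x1
  [1] (¬¬F ∨ ¬¬x0) ∨ x1
  [2] (F ∨ ¬¬x0) ∨ x1
  [3] ¬¬x0 ∨ x1
  [4] x0 ∨ x1

Answer: normal form = x0 ∨ x1  (in 4 steps)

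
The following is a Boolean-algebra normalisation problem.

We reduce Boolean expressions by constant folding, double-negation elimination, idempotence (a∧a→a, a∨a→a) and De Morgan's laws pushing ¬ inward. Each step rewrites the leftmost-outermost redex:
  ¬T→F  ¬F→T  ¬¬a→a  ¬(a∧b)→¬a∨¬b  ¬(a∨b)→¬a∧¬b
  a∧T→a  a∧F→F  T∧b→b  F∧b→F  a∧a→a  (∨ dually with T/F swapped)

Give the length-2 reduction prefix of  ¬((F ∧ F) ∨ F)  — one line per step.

  start: ¬((F ∧ F) ∨ F)
  [1] ¬(F ∧ F) ∧ ¬F
  [2] (¬F ∨ ¬F) ∧ ¬F

Answer: after 2 steps: (¬F ∨ ¬F) ∧ ¬F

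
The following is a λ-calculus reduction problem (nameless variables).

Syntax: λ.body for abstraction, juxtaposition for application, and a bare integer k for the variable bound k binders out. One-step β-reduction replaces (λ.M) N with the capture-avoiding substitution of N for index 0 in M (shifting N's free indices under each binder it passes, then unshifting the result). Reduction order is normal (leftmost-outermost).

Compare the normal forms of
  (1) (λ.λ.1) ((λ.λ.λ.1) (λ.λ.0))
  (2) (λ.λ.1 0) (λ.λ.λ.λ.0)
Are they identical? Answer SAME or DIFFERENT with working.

Answer: DIFFERENT — A ⇓ λ.λ.λ.1, B ⇓ λ.λ.λ.λ.0

Derivation:
Term A:
  start: (λ.λ.1) ((λ.λ.λ.1) (λ.λ.0))
  step 1: λ.(λ.λ.λ.1) (λ.λ.0)
  step 2: λ.λ.λ.1

Term B:
  start: (λ.λ.1 0) (λ.λ.λ.λ.0)
  step 1: λ.(λ.λ.λ.λ.0) 0
  step 2: λ.λ.λ.λ.0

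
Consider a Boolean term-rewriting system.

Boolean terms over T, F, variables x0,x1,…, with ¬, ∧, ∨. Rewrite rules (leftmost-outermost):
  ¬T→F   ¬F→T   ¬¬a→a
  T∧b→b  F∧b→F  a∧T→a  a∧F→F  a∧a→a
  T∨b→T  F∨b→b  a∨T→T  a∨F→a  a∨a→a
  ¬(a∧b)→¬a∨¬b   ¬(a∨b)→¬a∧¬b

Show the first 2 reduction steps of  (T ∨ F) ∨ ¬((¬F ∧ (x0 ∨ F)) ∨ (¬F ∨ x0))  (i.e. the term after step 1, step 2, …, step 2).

  start: (T ∨ F) ∨ ¬((¬F ∧ (x0 ∨ F)) ∨ (¬F ∨ x0))
  [1] T ∨ ¬((¬F ∧ (x0 ∨ F)) ∨ (¬F ∨ x0))
  [2] T

Answer: after 2 steps: T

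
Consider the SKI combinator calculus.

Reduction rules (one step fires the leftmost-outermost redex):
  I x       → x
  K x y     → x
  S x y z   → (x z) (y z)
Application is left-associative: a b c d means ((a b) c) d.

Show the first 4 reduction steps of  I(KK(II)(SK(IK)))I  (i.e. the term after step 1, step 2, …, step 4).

  start: I(KK(II)(SK(IK)))I
  →1  KK(II)(SK(IK))I
  →2  K(SK(IK))I
  →3  SK(IK)
  →4  SKK

Answer: after 4 steps: SKK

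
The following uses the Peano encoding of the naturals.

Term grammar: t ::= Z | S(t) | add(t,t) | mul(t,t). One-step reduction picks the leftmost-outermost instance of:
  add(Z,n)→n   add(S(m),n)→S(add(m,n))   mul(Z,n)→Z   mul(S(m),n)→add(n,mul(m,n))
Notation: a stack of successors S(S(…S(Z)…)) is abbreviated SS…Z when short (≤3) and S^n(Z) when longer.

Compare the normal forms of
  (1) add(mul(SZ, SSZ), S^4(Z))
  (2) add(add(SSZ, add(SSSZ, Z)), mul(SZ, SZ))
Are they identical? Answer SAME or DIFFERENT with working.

Answer: SAME — A ⇓ S^6(Z), B ⇓ S^6(Z)

Reduction:
Term A:
  start: add(mul(SZ, SSZ), S^4(Z))
  step 1: add(add(SSZ, mul(Z, SSZ)), S^4(Z))
  step 2: add(S(add(SZ, mul(Z, SSZ))), S^4(Z))
  step 3: S(add(add(SZ, mul(Z, SSZ)), S^4(Z)))
  step 4: S(add(S(add(Z, mul(Z, SSZ))), S^4(Z)))
  step 5: S(S(add(add(Z, mul(Z, SSZ)), S^4(Z))))
  step 6: S(S(add(mul(Z, SSZ), S^4(Z))))
  step 7: S(S(add(Z, S^4(Z))))
  step 8: S^6(Z)

Term B:
  start: add(add(SSZ, add(SSSZ, Z)), mul(SZ, SZ))
  step 1: add(S(add(SZ, add(SSSZ, Z))), mul(SZ, SZ))
  step 2: S(add(add(SZ, add(SSSZ, Z)), mul(SZ, SZ)))
  step 3: S(add(S(add(Z, add(SSSZ, Z))), mul(SZ, SZ)))
  step 4: S(S(add(add(Z, add(SSSZ, Z)), mul(SZ, SZ))))
  step 5: S(S(add(add(SSSZ, Z), mul(SZ, SZ))))
  step 6: S(S(add(S(add(SSZ, Z)), mul(SZ, SZ))))
  step 7: S(S(S(add(add(SSZ, Z), mul(SZ, SZ)))))
  step 8: S(S(S(add(S(add(SZ, Z)), mul(SZ, SZ)))))
  step 9: S(S(S(S(add(add(SZ, Z), mul(SZ, SZ))))))
  step 10: S(S(S(S(add(S(add(Z, Z)), mul(SZ, SZ))))))
  step 11: S(S(S(S(S(add(add(Z, Z), mul(SZ, SZ)))))))
  step 12: S(S(S(S(S(add(Z, mul(SZ, SZ)))))))
  step 13: S(S(S(S(S(mul(SZ, SZ))))))
  step 14: S(S(S(S(S(add(SZ, mul(Z, SZ)))))))
  step 15: S(S(S(S(S(S(add(Z, mul(Z, SZ))))))))
  step 16: S(S(S(S(S(S(mul(Z, SZ)))))))
  step 17: S^6(Z)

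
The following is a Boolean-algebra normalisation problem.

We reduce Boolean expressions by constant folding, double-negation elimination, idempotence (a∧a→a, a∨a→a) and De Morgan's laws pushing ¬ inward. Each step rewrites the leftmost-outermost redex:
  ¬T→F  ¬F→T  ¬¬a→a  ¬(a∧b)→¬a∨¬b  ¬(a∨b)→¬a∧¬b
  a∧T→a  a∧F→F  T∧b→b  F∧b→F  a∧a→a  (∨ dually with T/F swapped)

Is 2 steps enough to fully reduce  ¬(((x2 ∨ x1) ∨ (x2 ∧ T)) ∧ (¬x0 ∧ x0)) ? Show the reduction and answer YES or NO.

  start: ¬(((x2 ∨ x1) ∨ (x2 ∧ T)) ∧ (¬x0 ∧ x0))
  step 1: ¬((x2 ∨ x1) ∨ (x2 ∧ T)) ∨ ¬(¬x0 ∧ x0)
  step 2: (¬(x2 ∨ x1) ∧ ¬(x2 ∧ T)) ∨ ¬(¬x0 ∧ x0)

Answer: NO — after 2 steps the term is (¬(x2 ∨ x1) ∧ ¬(x2 ∧ T)) ∨ ¬(¬x0 ∧ x0), not yet normal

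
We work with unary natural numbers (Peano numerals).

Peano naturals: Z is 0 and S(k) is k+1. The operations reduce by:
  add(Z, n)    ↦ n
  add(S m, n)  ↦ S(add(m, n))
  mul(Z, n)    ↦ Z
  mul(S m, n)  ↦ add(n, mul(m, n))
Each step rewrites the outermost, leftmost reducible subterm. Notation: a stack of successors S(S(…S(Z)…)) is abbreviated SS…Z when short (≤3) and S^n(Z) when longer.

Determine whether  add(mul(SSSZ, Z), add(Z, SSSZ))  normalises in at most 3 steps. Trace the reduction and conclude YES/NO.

Answer: NO — after 3 steps the term is add(add(Z, mul(SZ, Z)), add(Z, SSSZ)), not yet normal

Reduction:
  start: add(mul(SSSZ, Z), add(Z, SSSZ))
  [1] add(add(Z, mul(SSZ, Z)), add(Z, SSSZ))
  [2] add(mul(SSZ, Z), add(Z, SSSZ))
  [3] add(add(Z, mul(SZ, Z)), add(Z, SSSZ))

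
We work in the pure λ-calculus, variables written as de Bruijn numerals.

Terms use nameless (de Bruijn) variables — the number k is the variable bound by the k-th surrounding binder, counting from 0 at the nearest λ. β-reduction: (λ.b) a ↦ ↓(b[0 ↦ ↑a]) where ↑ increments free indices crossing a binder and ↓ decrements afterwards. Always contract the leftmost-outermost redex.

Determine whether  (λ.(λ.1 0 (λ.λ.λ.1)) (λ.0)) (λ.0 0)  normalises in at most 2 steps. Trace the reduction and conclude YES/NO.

Answer: NO — after 2 steps the term is (λ.0 0) (λ.0) (λ.λ.λ.1), not yet normal

Reduction:
  start: (λ.(λ.1 0 (λ.λ.λ.1)) (λ.0)) (λ.0 0)
  [1] (λ.(λ.0 0) 0 (λ.λ.λ.1)) (λ.0)
  [2] (λ.0 0) (λ.0) (λ.λ.λ.1)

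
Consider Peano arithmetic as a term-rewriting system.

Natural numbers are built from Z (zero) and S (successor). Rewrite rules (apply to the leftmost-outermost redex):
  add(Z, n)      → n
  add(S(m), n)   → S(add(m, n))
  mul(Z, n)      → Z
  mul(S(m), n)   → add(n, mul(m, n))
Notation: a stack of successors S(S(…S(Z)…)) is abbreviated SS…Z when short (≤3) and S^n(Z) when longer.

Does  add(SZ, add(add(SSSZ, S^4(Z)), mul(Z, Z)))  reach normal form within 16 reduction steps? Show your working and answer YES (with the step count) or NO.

  start: add(SZ, add(add(SSSZ, S^4(Z)), mul(Z, Z)))
  step 1: S(add(Z, add(add(SSSZ, S^4(Z)), mul(Z, Z))))
  step 2: S(add(add(SSSZ, S^4(Z)), mul(Z, Z)))
  step 3: S(add(S(add(SSZ, S^4(Z))), mul(Z, Z)))
  step 4: S(S(add(add(SSZ, S^4(Z)), mul(Z, Z))))
  step 5: S(S(add(S(add(SZ, S^4(Z))), mul(Z, Z))))
  step 6: S(S(S(add(add(SZ, S^4(Z)), mul(Z, Z)))))
  step 7: S(S(S(add(S(add(Z, S^4(Z))), mul(Z, Z)))))
  step 8: S(S(S(S(add(add(Z, S^4(Z)), mul(Z, Z))))))
  step 9: S(S(S(S(add(S^4(Z), mul(Z, Z))))))
  step 10: S(S(S(S(S(add(SSSZ, mul(Z, Z)))))))
  step 11: S(S(S(S(S(S(add(SSZ, mul(Z, Z))))))))
  step 12: S(S(S(S(S(S(S(add(SZ, mul(Z, Z)))))))))
  step 13: S(S(S(S(S(S(S(S(add(Z, mul(Z, Z))))))))))
  step 14: S(S(S(S(S(S(S(S(mul(Z, Z)))))))))
  step 15: S^8(Z)

Answer: YES — reaches normal form S^8(Z) in 15 ≤ 16 steps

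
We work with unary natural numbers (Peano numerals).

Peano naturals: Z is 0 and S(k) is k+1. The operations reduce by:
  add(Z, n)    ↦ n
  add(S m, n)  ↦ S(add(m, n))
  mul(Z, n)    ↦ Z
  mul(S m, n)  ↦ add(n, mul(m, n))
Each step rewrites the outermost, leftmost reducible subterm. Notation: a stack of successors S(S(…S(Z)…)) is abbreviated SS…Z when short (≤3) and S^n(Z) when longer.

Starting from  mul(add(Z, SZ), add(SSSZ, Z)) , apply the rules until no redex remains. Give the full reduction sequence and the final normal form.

  start: mul(add(Z, SZ), add(SSSZ, Z))
  [1] mul(SZ, add(SSSZ, Z))
  [2] add(add(SSSZ, Z), mul(Z, add(SSSZ, Z)))
  [3] add(S(add(SSZ, Z)), mul(Z, add(SSSZ, Z)))
  [4] S(add(add(SSZ, Z), mul(Z, add(SSSZ, Z))))
  [5] S(add(S(add(SZ, Z)), mul(Z, add(SSSZ, Z))))
  [6] S(S(add(add(SZ, Z), mul(Z, add(SSSZ, Z)))))
  [7] S(S(add(S(add(Z, Z)), mul(Z, add(SSSZ, Z)))))
  [8] S(S(S(add(add(Z, Z), mul(Z, add(SSSZ, Z))))))
  [9] S(S(S(add(Z, mul(Z, add(SSSZ, Z))))))
  [10] S(S(S(mul(Z, add(SSSZ, Z)))))
  [11] SSSZ

Answer: normal form = SSSZ  (in 11 steps)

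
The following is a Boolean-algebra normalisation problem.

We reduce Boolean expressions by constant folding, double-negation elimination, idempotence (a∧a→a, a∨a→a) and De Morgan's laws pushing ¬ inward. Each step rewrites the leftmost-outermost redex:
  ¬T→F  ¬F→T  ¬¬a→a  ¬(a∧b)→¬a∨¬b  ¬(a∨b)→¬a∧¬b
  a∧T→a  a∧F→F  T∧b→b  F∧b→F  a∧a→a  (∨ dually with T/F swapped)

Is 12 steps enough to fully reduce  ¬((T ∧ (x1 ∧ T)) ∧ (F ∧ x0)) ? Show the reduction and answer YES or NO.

Answer: YES — reaches normal form T in 11 ≤ 12 steps

Reduction:
  start: ¬((T ∧ (x1 ∧ T)) ∧ (F ∧ x0))
  [1] ¬(T ∧ (x1 ∧ T)) ∨ ¬(F ∧ x0)
  [2] (¬T ∨ ¬(x1 ∧ T)) ∨ ¬(F ∧ x0)
  [3] (F ∨ ¬(x1 ∧ T)) ∨ ¬(F ∧ x0)
  [4] ¬(x1 ∧ T) ∨ ¬(F ∧ x0)
  [5] (¬x1 ∨ ¬T) ∨ ¬(F ∧ x0)
  [6] (¬x1 ∨ F) ∨ ¬(F ∧ x0)
  [7] ¬x1 ∨ ¬(F ∧ x0)
  [8] ¬x1 ∨ (¬F ∨ ¬x0)
  [9] ¬x1 ∨ (T ∨ ¬x0)
  [10] ¬x1 ∨ T
  [11] T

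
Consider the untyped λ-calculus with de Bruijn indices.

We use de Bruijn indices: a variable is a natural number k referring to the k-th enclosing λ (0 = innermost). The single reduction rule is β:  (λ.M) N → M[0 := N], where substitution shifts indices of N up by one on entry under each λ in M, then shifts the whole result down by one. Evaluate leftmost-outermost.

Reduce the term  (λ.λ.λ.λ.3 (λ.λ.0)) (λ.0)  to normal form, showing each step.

  start: (λ.λ.λ.λ.3 (λ.λ.0)) (λ.0)
  [1] λ.λ.λ.(λ.0) (λ.λ.0)
  [2] λ.λ.λ.λ.λ.0

Answer: normal form = λ.λ.λ.λ.λ.0  (in 2 steps)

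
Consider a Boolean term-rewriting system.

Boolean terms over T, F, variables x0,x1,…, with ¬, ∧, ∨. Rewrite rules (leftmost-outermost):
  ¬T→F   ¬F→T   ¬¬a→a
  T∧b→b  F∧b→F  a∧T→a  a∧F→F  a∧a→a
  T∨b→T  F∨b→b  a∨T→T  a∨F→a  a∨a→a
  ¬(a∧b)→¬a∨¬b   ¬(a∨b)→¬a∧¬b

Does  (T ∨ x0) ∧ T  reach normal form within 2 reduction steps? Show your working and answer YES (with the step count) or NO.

Answer: YES — reaches normal form T in 2 ≤ 2 steps

Reduction:
  start: (T ∨ x0) ∧ T
  step 1: T ∨ x0
  step 2: T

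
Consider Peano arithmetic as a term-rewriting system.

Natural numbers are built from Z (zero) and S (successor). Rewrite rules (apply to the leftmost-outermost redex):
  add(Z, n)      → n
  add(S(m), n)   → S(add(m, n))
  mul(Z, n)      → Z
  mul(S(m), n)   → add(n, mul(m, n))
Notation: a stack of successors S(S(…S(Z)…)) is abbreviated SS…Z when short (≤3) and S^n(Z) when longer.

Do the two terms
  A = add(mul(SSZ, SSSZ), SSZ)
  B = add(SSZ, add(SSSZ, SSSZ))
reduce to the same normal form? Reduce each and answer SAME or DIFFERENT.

Term A:
  start: add(mul(SSZ, SSSZ), SSZ)
  step 1: add(add(SSSZ, mul(SZ, SSSZ)), SSZ)
  step 2: add(S(add(SSZ, mul(SZ, SSSZ))), SSZ)
  step 3: S(add(add(SSZ, mul(SZ, SSSZ)), SSZ))
  step 4: S(add(S(add(SZ, mul(SZ, SSSZ))), SSZ))
  step 5: S(S(add(add(SZ, mul(SZ, SSSZ)), SSZ)))
  step 6: S(S(add(S(add(Z, mul(SZ, SSSZ))), SSZ)))
  step 7: S(S(S(add(add(Z, mul(SZ, SSSZ)), SSZ))))
  step 8: S(S(S(add(mul(SZ, SSSZ), SSZ))))
  step 9: S(S(S(add(add(SSSZ, mul(Z, SSSZ)), SSZ))))
  step 10: S(S(S(add(S(add(SSZ, mul(Z, SSSZ))), SSZ))))
  step 11: S(S(S(S(add(add(SSZ, mul(Z, SSSZ)), SSZ)))))
  step 12: S(S(S(S(add(S(add(SZ, mul(Z, SSSZ))), SSZ)))))
  step 13: S(S(S(S(S(add(add(SZ, mul(Z, SSSZ)), SSZ))))))
  step 14: S(S(S(S(S(add(S(add(Z, mul(Z, SSSZ))), SSZ))))))
  step 15: S(S(S(S(S(S(add(add(Z, mul(Z, SSSZ)), SSZ)))))))
  step 16: S(S(S(S(S(S(add(mul(Z, SSSZ), SSZ)))))))
  step 17: S(S(S(S(S(S(add(Z, SSZ)))))))
  step 18: S^8(Z)

Term B:
  start: add(SSZ, add(SSSZ, SSSZ))
  step 1: S(add(SZ, add(SSSZ, SSSZ)))
  step 2: S(S(add(Z, add(SSSZ, SSSZ))))
  step 3: S(S(add(SSSZ, SSSZ)))
  step 4: S(S(S(add(SSZ, SSSZ))))
  step 5: S(S(S(S(add(SZ, SSSZ)))))
  step 6: S(S(S(S(S(add(Z, SSSZ))))))
  step 7: S^8(Z)

Answer: SAME — A ⇓ S^8(Z), B ⇓ S^8(Z)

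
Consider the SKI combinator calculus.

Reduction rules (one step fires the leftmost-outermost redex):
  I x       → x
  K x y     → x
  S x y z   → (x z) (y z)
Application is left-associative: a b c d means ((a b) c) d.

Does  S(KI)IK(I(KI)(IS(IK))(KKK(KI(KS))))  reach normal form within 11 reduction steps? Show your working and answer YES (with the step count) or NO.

Answer: YES — reaches normal form K(KI) in 9 ≤ 11 steps

Working:
  start: S(KI)IK(I(KI)(IS(IK))(KKK(KI(KS))))
  [1] KIK(IK)(I(KI)(IS(IK))(KKK(KI(KS))))
  [2] I(IK)(I(KI)(IS(IK))(KKK(KI(KS))))
  [3] IK(I(KI)(IS(IK))(KKK(KI(KS))))
  [4] K(I(KI)(IS(IK))(KKK(KI(KS))))
  [5] K(KI(IS(IK))(KKK(KI(KS))))
  [6] K(I(KKK(KI(KS))))
  [7] K(KKK(KI(KS)))
  [8] K(K(KI(KS)))
  [9] K(KI)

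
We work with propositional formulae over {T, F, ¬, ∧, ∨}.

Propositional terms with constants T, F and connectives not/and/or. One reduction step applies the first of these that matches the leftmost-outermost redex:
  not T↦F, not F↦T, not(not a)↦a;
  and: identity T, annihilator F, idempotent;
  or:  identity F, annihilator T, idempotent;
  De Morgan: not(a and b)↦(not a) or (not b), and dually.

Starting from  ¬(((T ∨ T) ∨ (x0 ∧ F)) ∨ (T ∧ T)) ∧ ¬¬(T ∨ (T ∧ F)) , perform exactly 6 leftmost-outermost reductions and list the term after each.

  start: ¬(((T ∨ T) ∨ (x0 ∧ F)) ∨ (T ∧ T)) ∧ ¬¬(T ∨ (T ∧ F))
  step 1: (¬((T ∨ T) ∨ (x0 ∧ F)) ∧ ¬(T ∧ T)) ∧ ¬¬(T ∨ (T ∧ F))
  step 2: ((¬(T ∨ T) ∧ ¬(x0 ∧ F)) ∧ ¬(T ∧ T)) ∧ ¬¬(T ∨ (T ∧ F))
  step 3: (((¬T ∧ ¬T) ∧ ¬(x0 ∧ F)) ∧ ¬(T ∧ T)) ∧ ¬¬(T ∨ (T ∧ F))
  step 4: ((¬T ∧ ¬(x0 ∧ F)) ∧ ¬(T ∧ T)) ∧ ¬¬(T ∨ (T ∧ F))
  step 5: ((F ∧ ¬(x0 ∧ F)) ∧ ¬(T ∧ T)) ∧ ¬¬(T ∨ (T ∧ F))
  step 6: (F ∧ ¬(T ∧ T)) ∧ ¬¬(T ∨ (T ∧ F))

Answer: after 6 steps: (F ∧ ¬(T ∧ T)) ∧ ¬¬(T ∨ (T ∧ F))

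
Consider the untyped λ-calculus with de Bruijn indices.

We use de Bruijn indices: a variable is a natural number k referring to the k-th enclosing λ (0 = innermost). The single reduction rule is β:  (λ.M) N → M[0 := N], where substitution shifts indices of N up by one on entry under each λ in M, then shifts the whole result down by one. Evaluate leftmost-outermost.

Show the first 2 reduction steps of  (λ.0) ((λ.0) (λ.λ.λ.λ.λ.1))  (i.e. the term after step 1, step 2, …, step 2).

Answer: after 2 steps: λ.λ.λ.λ.λ.1

Derivation:
  start: (λ.0) ((λ.0) (λ.λ.λ.λ.λ.1))
  step 1: (λ.0) (λ.λ.λ.λ.λ.1)
  step 2: λ.λ.λ.λ.λ.1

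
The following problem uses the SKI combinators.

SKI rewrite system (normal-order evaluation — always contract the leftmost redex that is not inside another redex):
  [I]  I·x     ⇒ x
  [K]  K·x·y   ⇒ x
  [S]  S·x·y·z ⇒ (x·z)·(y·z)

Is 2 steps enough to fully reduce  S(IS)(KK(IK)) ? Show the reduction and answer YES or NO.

Answer: YES — reaches normal form SSK in 2 ≤ 2 steps

Reduction:
  start: S(IS)(KK(IK))
  →1  SS(KK(IK))
  →2  SSK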